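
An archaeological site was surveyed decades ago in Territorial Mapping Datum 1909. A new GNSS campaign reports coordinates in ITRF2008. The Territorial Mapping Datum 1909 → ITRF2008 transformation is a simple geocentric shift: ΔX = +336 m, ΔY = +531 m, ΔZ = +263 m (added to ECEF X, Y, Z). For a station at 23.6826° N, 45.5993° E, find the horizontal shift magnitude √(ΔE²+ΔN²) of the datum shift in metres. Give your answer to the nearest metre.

132 m

At φ = 23.6826°, λ = 45.5993°: sin φ = 0.401670, cos φ = 0.915785, sin λ = 0.714464, cos λ = 0.699672.
ΔE = −sin λ·ΔX + cos λ·ΔY = −(0.714464)·(336) + (0.699672)·(531) = 131.47 m.
ΔN = −sin φ cos λ·ΔX − sin φ sin λ·ΔY + cos φ·ΔZ = −(0.401670)(0.699672)(336) − (0.401670)(0.714464)(531) + (0.915785)(263) = -5.96 m.
Horizontal magnitude = √(ΔE² + ΔN²) = √(131.47² + (-5.96)²) = 131.60 m.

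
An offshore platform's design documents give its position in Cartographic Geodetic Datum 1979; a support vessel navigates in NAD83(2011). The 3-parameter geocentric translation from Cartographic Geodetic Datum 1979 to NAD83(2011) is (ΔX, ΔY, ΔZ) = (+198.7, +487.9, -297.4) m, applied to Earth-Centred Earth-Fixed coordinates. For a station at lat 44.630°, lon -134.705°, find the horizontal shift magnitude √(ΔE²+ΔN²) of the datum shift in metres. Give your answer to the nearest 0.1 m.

240.3 m

At φ = 44.630°, λ = -134.705°: sin φ = 0.702526, cos φ = 0.711658, sin λ = -0.710738, cos λ = -0.703457.
ΔE = −sin λ·ΔX + cos λ·ΔY = −(-0.710738)·(198.7) + (-0.703457)·(487.9) = -201.99 m.
ΔN = −sin φ cos λ·ΔX − sin φ sin λ·ΔY + cos φ·ΔZ = −(0.702526)(-0.703457)(198.7) − (0.702526)(-0.710738)(487.9) + (0.711658)(-297.4) = 130.16 m.
Horizontal magnitude = √(ΔE² + ΔN²) = √((-201.99)² + 130.16²) = 240.30 m.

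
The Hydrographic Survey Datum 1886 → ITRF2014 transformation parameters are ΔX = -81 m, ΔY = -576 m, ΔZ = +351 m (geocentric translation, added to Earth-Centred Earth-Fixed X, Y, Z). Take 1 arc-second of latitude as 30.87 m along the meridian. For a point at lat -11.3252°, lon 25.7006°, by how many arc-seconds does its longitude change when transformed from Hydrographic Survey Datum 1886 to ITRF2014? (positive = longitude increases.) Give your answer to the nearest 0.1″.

sin φ = -0.196377, cos φ = 0.980528, sin λ = 0.433669, cos λ = 0.901072.
East component: ΔE = −sin λ·ΔX + cos λ·ΔY = −(0.433669)(-81) + (0.901072)(-576) = -483.89 m.
1° of latitude spans 3600 × 30.87 = 111132 m; at latitude φ, 1° of longitude spans that × cos φ = 108968.1 m, so Δλ = -483.89 / 108968.1 × 3600 = -15.986″.

Δλ = -16.0″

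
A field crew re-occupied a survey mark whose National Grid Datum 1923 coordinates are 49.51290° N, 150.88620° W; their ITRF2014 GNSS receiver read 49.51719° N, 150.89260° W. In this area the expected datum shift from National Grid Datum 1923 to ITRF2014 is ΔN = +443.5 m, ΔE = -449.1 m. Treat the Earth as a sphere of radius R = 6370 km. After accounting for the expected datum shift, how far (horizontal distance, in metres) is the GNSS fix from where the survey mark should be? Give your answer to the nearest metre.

Observed coordinate differences: Δφ = +0.00429°, Δλ = -0.00640°.
Converting to metres (1° lat = 111177 m, cos φ = 0.649277): observed ΔN = 477.0 m, observed ΔE = -462.0 m.
Subtracting the expected shift leaves a residual of 477.0 − (443.5) = 33.5 m north and -462.0 − (-449.1) = -12.9 m east.
Residual distance = √(33.5² + (-12.9)²) = 35.8 m.

36 m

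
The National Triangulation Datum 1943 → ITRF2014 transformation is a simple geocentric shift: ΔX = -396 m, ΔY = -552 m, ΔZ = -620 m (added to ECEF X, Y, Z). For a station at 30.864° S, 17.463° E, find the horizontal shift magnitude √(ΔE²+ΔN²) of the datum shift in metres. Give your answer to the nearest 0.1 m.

907.7 m

At φ = -30.864°, λ = 17.463°: sin φ = -0.513002, cos φ = 0.858387, sin λ = 0.300090, cos λ = 0.953911.
ΔE = −sin λ·ΔX + cos λ·ΔY = −(0.300090)·(-396) + (0.953911)·(-552) = -407.72 m.
ΔN = −sin φ cos λ·ΔX − sin φ sin λ·ΔY + cos φ·ΔZ = −(-0.513002)(0.953911)(-396) − (-0.513002)(0.300090)(-552) + (0.858387)(-620) = -810.96 m.
Horizontal magnitude = √(ΔE² + ΔN²) = √((-407.72)² + (-810.96)²) = 907.69 m.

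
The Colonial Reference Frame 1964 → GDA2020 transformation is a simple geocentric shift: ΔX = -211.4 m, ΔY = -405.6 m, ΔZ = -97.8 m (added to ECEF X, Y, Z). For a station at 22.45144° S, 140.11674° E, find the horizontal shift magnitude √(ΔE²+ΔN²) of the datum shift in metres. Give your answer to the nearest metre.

At φ = -22.45144°, λ = 140.11674°: sin φ = -0.381900, cos φ = 0.924204, sin λ = 0.641225, cos λ = -0.767353.
ΔE = −sin λ·ΔX + cos λ·ΔY = −(0.641225)·(-211.4) + (-0.767353)·(-405.6) = 446.79 m.
ΔN = −sin φ cos λ·ΔX − sin φ sin λ·ΔY + cos φ·ΔZ = −(-0.381900)(-0.767353)(-211.4) − (-0.381900)(0.641225)(-405.6) + (0.924204)(-97.8) = -127.76 m.
Horizontal magnitude = √(ΔE² + ΔN²) = √(446.79² + (-127.76)²) = 464.70 m.

465 m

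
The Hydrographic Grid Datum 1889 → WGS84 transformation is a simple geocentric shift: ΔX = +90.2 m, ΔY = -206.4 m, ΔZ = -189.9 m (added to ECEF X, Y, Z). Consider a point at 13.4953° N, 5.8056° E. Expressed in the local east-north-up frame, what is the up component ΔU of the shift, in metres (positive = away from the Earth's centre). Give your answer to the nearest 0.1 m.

The local up (radial) axis is (cos φ cos λ, cos φ sin λ, sin φ), giving ΔU = 87.260 − 20.302 − 44.316 = 22.64 m.

ΔU = 22.6 m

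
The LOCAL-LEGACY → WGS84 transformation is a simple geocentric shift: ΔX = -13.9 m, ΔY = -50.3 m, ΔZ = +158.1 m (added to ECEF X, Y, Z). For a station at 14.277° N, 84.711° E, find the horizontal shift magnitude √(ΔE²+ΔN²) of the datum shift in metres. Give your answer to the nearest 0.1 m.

At φ = 14.277°, λ = 84.711°: sin φ = 0.246610, cos φ = 0.969115, sin λ = 0.995742, cos λ = 0.092179.
ΔE = −sin λ·ΔX + cos λ·ΔY = −(0.995742)·(-13.9) + (0.092179)·(-50.3) = 9.20 m.
ΔN = −sin φ cos λ·ΔX − sin φ sin λ·ΔY + cos φ·ΔZ = −(0.246610)(0.092179)(-13.9) − (0.246610)(0.995742)(-50.3) + (0.969115)(158.1) = 165.88 m.
Horizontal magnitude = √(ΔE² + ΔN²) = √(9.20² + 165.88²) = 166.14 m.

166.1 m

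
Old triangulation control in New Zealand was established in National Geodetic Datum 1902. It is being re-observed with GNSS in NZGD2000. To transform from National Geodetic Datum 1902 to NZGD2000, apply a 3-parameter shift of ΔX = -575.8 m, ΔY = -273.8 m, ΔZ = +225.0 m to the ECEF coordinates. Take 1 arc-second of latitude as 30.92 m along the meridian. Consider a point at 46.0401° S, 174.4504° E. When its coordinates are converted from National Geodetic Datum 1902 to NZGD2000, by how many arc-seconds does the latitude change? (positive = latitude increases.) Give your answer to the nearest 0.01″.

Δφ = 17.78″

sin φ = -0.719826, cos φ = 0.694155, sin λ = 0.096707, cos λ = -0.995313.
North component: ΔN = −sin φ cos λ·ΔX − sin φ sin λ·ΔY + cos φ·ΔZ = −(-0.719826)(-0.995313)(-575.8) − (-0.719826)(0.096707)(-273.8) + (0.694155)(225.0) = 549.66 m.
1° of latitude spans 3600 × 30.92 = 111312 m, so Δφ = 549.66 / 111312 × 3600 = 17.777″.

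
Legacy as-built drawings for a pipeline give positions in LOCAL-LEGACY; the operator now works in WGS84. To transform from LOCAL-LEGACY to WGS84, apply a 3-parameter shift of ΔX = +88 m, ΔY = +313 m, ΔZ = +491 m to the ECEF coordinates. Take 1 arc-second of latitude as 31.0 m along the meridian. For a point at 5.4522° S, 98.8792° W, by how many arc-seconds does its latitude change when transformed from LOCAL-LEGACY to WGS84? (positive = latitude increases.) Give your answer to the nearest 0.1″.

Δφ = 14.8″

sin φ = -0.095015, cos φ = 0.995476, sin λ = -0.988016, cos λ = -0.154352.
North component: ΔN = −sin φ cos λ·ΔX − sin φ sin λ·ΔY + cos φ·ΔZ = −(-0.095015)(-0.154352)(88) − (-0.095015)(-0.988016)(313) + (0.995476)(491) = 458.10 m.
1° of latitude spans 3600 × 31.00 = 111600 m, so Δφ = 458.10 / 111600 × 3600 = 14.778″.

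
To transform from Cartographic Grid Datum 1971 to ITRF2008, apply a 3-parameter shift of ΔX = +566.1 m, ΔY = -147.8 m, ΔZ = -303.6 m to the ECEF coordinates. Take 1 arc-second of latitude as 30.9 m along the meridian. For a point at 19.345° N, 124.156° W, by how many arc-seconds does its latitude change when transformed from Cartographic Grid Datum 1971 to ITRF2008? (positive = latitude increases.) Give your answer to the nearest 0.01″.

Δφ = -7.17″

sin φ = 0.331256, cos φ = 0.943541, sin λ = -0.827512, cos λ = -0.561448.
North component: ΔN = −sin φ cos λ·ΔX − sin φ sin λ·ΔY + cos φ·ΔZ = −(0.331256)(-0.561448)(566.1) − (0.331256)(-0.827512)(-147.8) + (0.943541)(-303.6) = -221.69 m.
1° of latitude spans 3600 × 30.90 = 111240 m, so Δφ = -221.69 / 111240 × 3600 = -7.174″.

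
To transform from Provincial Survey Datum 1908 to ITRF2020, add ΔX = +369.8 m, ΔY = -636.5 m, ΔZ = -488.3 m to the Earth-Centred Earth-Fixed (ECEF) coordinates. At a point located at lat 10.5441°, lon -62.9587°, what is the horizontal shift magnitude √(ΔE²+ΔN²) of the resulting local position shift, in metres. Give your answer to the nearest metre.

At φ = 10.5441°, λ = -62.9587°: sin φ = 0.182992, cos φ = 0.983114, sin λ = -0.890679, cos λ = 0.454633.
ΔE = −sin λ·ΔX + cos λ·ΔY = −(-0.890679)·(369.8) + (0.454633)·(-636.5) = 40.00 m.
ΔN = −sin φ cos λ·ΔX − sin φ sin λ·ΔY + cos φ·ΔZ = −(0.182992)(0.454633)(369.8) − (0.182992)(-0.890679)(-636.5) + (0.983114)(-488.3) = -614.56 m.
Horizontal magnitude = √(ΔE² + ΔN²) = √(40.00² + (-614.56)²) = 615.86 m.

616 m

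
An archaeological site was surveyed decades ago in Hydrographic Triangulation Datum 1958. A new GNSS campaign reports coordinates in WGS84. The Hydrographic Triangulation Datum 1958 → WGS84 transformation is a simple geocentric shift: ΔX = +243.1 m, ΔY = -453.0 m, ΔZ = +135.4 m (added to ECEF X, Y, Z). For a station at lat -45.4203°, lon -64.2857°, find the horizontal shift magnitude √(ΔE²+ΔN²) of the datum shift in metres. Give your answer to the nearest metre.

The local east axis at (φ, λ) is (−sin λ, cos λ, 0), so ΔE = −sin(-64.2857°)·243.1 + cos(-64.2857°)·(-453.0) = 22.48 m.
The local north axis is (−sin φ cos λ, −sin φ sin λ, cos φ), giving ΔN = 75.129 + 290.707 + 95.037 = 460.87 m.
Horizontal magnitude = √(ΔE² + ΔN²) = √(22.48² + 460.87²) = 461.42 m.

461 m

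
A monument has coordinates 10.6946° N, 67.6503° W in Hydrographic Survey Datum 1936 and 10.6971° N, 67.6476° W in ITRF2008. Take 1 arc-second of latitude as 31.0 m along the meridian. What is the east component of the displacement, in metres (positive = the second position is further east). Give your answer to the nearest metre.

Δφ = 10.6971° − 10.6946° = +0.0025°; Δλ = -67.6476° − -67.6503° = +0.0027°.
1° of latitude = 3600 × 31.00 = 111600 m.
ΔN = Δφ × 111600 = 279.0 m; ΔE = Δλ × 111600 × cos(10.6946°) = +0.0027 × 111600 × 0.982630 = 296.1 m.

ΔE = 296 m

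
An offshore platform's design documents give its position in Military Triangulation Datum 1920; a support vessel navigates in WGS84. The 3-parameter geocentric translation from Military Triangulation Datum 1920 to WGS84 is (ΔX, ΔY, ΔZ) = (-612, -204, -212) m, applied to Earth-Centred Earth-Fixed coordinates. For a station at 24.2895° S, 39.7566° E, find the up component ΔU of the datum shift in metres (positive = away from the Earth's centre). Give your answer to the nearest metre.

The local up (radial) axis is (cos φ cos λ, cos φ sin λ, sin φ), giving ΔU = -428.838 − 118.915 + 87.206 = -460.55 m.

ΔU = -461 m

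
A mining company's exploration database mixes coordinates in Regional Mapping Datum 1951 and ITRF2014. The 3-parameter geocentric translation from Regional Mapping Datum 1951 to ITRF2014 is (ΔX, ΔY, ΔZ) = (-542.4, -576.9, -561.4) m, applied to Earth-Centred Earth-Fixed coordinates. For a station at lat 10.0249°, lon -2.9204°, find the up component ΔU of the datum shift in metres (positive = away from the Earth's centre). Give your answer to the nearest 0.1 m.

At φ = 10.0249°, λ = -2.9204°: sin φ = 0.174076, cos φ = 0.984732, sin λ = -0.050949, cos λ = 0.998701.
ΔU = cos φ cos λ·ΔX + cos φ sin λ·ΔY + sin φ·ΔZ = (0.984732)(0.998701)(-542.4) + (0.984732)(-0.050949)(-576.9) + (0.174076)(-561.4) = -602.21 m.

ΔU = -602.2 m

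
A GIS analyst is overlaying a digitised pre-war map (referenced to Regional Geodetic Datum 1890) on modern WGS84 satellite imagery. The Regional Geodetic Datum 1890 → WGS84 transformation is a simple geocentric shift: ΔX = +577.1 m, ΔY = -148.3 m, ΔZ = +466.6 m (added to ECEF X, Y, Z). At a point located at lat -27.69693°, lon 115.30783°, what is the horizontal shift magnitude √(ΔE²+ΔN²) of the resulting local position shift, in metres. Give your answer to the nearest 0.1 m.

The local east axis at (φ, λ) is (−sin λ, cos λ, 0), so ΔE = −sin(115.30783°)·577.1 + cos(115.30783°)·(-148.3) = -458.32 m.
The local north axis is (−sin φ cos λ, −sin φ sin λ, cos φ), giving ΔN = -114.665 − 62.314 + 413.136 = 236.16 m.
Horizontal magnitude = √(ΔE² + ΔN²) = √((-458.32)² + 236.16²) = 515.58 m.

515.6 m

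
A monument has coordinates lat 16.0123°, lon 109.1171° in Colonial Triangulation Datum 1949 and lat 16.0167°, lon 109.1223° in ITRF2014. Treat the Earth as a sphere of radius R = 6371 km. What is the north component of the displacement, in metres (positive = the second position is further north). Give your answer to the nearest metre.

Δφ = 16.0167° − 16.0123° = +0.0044°; Δλ = 109.1223° − 109.1171° = +0.0052°.
1° along a meridian = πR/180 = 111195 m.
ΔN = Δφ × 111195 = 489.3 m; ΔE = Δλ × 111195 × cos(16.0123°) = +0.0052 × 111195 × 0.961203 = 555.8 m.

ΔN = 489 m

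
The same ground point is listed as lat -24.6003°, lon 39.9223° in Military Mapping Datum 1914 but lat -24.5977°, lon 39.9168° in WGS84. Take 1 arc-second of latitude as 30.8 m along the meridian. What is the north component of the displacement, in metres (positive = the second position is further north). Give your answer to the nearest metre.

Δφ = -24.5977° − -24.6003° = +0.0026°; Δλ = 39.9168° − 39.9223° = -0.0055°.
1° of latitude = 3600 × 30.80 = 110880 m.
ΔN = Δφ × 110880 = 288.3 m; ΔE = Δλ × 110880 × cos(-24.6003°) = -0.0055 × 110880 × 0.909234 = -554.5 m.

ΔN = 288 m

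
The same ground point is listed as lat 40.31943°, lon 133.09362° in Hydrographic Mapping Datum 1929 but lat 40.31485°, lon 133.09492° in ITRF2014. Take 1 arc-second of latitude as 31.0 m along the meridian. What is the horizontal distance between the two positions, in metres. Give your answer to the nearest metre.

Δφ = 40.31485° − 40.31943° = -0.00458°; Δλ = 133.09492° − 133.09362° = +0.00130°.
1° of latitude = 3600 × 31.00 = 111600 m.
ΔN = Δφ × 111600 = -511.1 m; ΔE = Δλ × 111600 × cos(40.31943°) = +0.00130 × 111600 × 0.762449 = 110.6 m.
Distance = √(ΔE² + ΔN²) = √(110.6² + (-511.1)²) = 523.0 m.

523 m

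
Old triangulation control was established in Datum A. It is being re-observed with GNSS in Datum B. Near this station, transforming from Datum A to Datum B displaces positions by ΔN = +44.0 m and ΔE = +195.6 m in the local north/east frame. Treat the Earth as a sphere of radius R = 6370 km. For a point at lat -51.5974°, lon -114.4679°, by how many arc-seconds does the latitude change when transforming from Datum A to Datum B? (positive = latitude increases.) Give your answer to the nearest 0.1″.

Δφ = 1.4″

On a sphere of radius R, 1 rad of latitude = R, so Δφ = ΔN / R = 44.0 / 6370000 = 6.9074e-06 rad = 1.425″.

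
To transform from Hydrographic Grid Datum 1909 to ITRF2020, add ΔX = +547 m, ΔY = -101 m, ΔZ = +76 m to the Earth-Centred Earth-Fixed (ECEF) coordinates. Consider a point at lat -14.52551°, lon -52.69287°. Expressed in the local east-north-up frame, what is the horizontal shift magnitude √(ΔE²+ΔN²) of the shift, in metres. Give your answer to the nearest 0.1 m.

The local east axis at (φ, λ) is (−sin λ, cos λ, 0), so ΔE = −sin(-52.69287°)·547 + cos(-52.69287°)·(-101) = 373.87 m.
The local north axis is (−sin φ cos λ, −sin φ sin λ, cos φ), giving ΔN = 83.151 + 20.149 + 73.571 = 176.87 m.
Horizontal magnitude = √(ΔE² + ΔN²) = √(373.87² + 176.87²) = 413.59 m.

413.6 m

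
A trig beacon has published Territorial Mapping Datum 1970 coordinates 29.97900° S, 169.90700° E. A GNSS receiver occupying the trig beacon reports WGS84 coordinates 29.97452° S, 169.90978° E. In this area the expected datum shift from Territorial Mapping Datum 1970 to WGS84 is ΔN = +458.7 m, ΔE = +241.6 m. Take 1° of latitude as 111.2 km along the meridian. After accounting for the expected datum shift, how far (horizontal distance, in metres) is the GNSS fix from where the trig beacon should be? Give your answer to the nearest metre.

Observed coordinate differences: Δφ = +0.00448°, Δλ = +0.00278°.
Converting to metres (1° lat = 111200 m, cos φ = 0.866209): observed ΔN = 498.2 m, observed ΔE = 267.8 m.
Subtracting the expected shift leaves a residual of 498.2 − (458.7) = 39.5 m north and 267.8 − (241.6) = 26.2 m east.
Residual distance = √(39.5² + 26.2²) = 47.4 m.

47 m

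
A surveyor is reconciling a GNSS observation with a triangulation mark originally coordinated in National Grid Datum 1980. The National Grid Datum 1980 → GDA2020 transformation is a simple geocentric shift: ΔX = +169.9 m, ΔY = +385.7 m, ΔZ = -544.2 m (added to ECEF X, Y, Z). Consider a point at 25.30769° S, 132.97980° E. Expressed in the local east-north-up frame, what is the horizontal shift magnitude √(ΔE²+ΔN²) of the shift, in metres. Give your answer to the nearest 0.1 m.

At φ = -25.30769°, λ = 132.97980°: sin φ = -0.427479, cos φ = 0.904025, sin λ = 0.731594, cos λ = -0.681740.
ΔE = −sin λ·ΔX + cos λ·ΔY = −(0.731594)·(169.9) + (-0.681740)·(385.7) = -387.25 m.
ΔN = −sin φ cos λ·ΔX − sin φ sin λ·ΔY + cos φ·ΔZ = −(-0.427479)(-0.681740)(169.9) − (-0.427479)(0.731594)(385.7) + (0.904025)(-544.2) = -420.86 m.
Horizontal magnitude = √(ΔE² + ΔN²) = √((-387.25)² + (-420.86)²) = 571.91 m.

571.9 m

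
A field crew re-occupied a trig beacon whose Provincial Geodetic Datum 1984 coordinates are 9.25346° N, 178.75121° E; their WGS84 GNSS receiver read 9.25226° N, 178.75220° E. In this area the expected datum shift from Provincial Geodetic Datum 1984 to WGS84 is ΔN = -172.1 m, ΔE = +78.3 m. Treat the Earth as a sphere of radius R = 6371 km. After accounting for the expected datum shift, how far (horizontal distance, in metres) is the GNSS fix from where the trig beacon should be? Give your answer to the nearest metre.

49 m

Observed coordinate differences: Δφ = -0.00120°, Δλ = +0.00099°.
Converting to metres (1° lat = 111195 m, cos φ = 0.986987): observed ΔN = -133.4 m, observed ΔE = 108.7 m.
Subtracting the expected shift leaves a residual of -133.4 − (-172.1) = 38.7 m north and 108.7 − (78.3) = 30.4 m east.
Residual distance = √(38.7² + 30.4²) = 49.2 m.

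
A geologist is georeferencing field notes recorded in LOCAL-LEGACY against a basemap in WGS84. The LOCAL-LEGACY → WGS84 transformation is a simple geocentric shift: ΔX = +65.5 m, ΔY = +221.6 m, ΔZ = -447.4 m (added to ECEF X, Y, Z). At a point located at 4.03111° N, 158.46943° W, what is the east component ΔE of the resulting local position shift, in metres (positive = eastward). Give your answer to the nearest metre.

The local east axis at (φ, λ) is (−sin λ, cos λ, 0), so ΔE = −sin(-158.46943°)·65.5 + cos(-158.46943°)·221.6 = -182.10 m.

ΔE = -182 m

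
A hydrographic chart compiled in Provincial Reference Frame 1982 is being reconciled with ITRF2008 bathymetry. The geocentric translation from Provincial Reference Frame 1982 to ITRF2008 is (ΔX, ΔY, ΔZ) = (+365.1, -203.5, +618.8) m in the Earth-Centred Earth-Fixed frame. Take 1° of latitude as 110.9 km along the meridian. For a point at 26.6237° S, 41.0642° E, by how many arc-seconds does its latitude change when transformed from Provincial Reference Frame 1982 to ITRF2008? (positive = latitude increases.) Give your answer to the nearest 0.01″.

Δφ = 20.02″

sin φ = -0.448129, cos φ = 0.893969, sin λ = 0.656904, cos λ = 0.753974.
North component: ΔN = −sin φ cos λ·ΔX − sin φ sin λ·ΔY + cos φ·ΔZ = −(-0.448129)(0.753974)(365.1) − (-0.448129)(0.656904)(-203.5) + (0.893969)(618.8) = 616.64 m.
1° of latitude spans 110900 m, so Δφ = 616.64 / 110900 × 3600 = 20.017″.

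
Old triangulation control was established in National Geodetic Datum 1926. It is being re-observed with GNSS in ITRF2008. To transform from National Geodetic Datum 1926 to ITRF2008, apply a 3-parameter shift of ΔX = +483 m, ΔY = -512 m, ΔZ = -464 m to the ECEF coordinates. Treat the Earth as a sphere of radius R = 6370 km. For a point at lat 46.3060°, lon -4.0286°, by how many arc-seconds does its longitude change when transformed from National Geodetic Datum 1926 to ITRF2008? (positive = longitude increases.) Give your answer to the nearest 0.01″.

sin φ = 0.723039, cos φ = 0.690807, sin λ = -0.070254, cos λ = 0.997529.
East component: ΔE = −sin λ·ΔX + cos λ·ΔY = −(-0.070254)(483) + (0.997529)(-512) = -476.80 m.
1° of latitude spans πR/180 = 111177 m; at latitude φ, 1° of longitude spans that × cos φ = 76802.1 m, so Δλ = -476.80 / 76802.1 × 3600 = -22.349″.

Δλ = -22.35″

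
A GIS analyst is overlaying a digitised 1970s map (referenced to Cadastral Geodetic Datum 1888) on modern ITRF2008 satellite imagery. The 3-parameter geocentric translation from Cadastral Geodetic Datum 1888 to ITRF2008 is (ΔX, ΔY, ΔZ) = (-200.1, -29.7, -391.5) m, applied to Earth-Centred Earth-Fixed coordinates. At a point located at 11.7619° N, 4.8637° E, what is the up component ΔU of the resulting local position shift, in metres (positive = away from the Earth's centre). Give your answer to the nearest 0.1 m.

At φ = 11.7619°, λ = 4.8637°: sin φ = 0.203845, cos φ = 0.979003, sin λ = 0.084786, cos λ = 0.996399.
ΔU = cos φ cos λ·ΔX + cos φ sin λ·ΔY + sin φ·ΔZ = (0.979003)(0.996399)(-200.1) + (0.979003)(0.084786)(-29.7) + (0.203845)(-391.5) = -277.46 m.

ΔU = -277.5 m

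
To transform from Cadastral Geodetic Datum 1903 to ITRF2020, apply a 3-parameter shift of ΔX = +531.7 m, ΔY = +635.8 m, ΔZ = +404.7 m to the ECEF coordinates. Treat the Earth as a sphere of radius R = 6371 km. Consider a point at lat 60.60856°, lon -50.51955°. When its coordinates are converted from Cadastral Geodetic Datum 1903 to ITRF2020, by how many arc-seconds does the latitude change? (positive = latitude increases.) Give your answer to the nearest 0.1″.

Δφ = 10.7″

sin φ = 0.871287, cos φ = 0.490774, sin λ = -0.771842, cos λ = 0.635815.
North component: ΔN = −sin φ cos λ·ΔX − sin φ sin λ·ΔY + cos φ·ΔZ = −(0.871287)(0.635815)(531.7) − (0.871287)(-0.771842)(635.8) + (0.490774)(404.7) = 331.64 m.
1° of latitude spans πR/180 = 111195 m, so Δφ = 331.64 / 111195 × 3600 = 10.737″.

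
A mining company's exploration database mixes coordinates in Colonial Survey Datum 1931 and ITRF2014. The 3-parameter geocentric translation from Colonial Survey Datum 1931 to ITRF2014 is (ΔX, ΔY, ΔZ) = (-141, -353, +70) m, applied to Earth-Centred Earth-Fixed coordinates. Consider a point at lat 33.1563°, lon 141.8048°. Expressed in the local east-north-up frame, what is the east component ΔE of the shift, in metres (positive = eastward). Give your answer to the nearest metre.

ΔE = 365 m

At φ = 33.1563°, λ = 141.8048°: sin φ = 0.546925, cos φ = 0.837182, sin λ = 0.618343, cos λ = -0.785909.
ΔE = −sin λ·ΔX + cos λ·ΔY = −(0.618343)·(-141) + (-0.785909)·(-353) = 364.61 m.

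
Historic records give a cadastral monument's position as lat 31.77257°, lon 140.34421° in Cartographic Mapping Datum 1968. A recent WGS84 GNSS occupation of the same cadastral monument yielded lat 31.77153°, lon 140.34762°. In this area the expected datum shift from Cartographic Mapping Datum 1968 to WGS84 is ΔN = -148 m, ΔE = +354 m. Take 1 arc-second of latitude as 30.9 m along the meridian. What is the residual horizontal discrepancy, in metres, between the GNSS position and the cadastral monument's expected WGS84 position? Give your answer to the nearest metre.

Observed coordinate differences: Δφ = -0.00104°, Δλ = +0.00341°.
Converting to metres (1° lat = 111240 m, cos φ = 0.850145): observed ΔN = -115.7 m, observed ΔE = 322.5 m.
Subtracting the expected shift leaves a residual of -115.7 − (-148) = 32.3 m north and 322.5 − (354) = -31.5 m east.
Residual distance = √(32.3² + (-31.5)²) = 45.1 m.

45 m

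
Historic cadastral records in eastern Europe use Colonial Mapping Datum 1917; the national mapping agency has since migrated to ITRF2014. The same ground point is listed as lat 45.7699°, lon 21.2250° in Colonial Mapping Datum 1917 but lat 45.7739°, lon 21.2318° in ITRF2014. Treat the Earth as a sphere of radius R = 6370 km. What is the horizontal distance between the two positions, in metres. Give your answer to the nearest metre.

690 m

Δφ = 45.7739° − 45.7699° = +0.0040°; Δλ = 21.2318° − 21.2250° = +0.0068°.
1° along a meridian = πR/180 = 111177 m.
ΔN = Δφ × 111177 = 444.7 m; ΔE = Δλ × 111177 × cos(45.7699°) = +0.0068 × 111177 × 0.697542 = 527.3 m.
Distance = √(ΔE² + ΔN²) = √(527.3² + 444.7²) = 689.8 m.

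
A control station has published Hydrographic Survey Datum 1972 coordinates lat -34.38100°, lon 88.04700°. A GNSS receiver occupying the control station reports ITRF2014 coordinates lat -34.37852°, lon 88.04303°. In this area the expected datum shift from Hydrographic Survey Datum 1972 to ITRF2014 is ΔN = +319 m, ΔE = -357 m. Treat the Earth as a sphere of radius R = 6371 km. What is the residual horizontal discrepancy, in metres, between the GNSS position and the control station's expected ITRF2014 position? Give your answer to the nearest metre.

Observed coordinate differences: Δφ = +0.00248°, Δλ = -0.00397°.
Converting to metres (1° lat = 111195 m, cos φ = 0.825301): observed ΔN = 275.8 m, observed ΔE = -364.3 m.
Subtracting the expected shift leaves a residual of 275.8 − (319) = -43.2 m north and -364.3 − (-357) = -7.3 m east.
Residual distance = √((-43.2)² + (-7.3)²) = 43.9 m.

44 m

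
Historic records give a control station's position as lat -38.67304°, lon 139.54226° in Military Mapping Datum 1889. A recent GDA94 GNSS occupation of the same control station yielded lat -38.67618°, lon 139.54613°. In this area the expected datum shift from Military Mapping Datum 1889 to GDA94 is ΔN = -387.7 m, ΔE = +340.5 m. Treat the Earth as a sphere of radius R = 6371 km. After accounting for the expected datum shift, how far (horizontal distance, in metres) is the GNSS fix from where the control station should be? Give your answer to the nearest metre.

Observed coordinate differences: Δφ = -0.00314°, Δλ = +0.00387°.
Converting to metres (1° lat = 111195 m, cos φ = 0.780725): observed ΔN = -349.2 m, observed ΔE = 336.0 m.
Subtracting the expected shift leaves a residual of -349.2 − (-387.7) = 38.5 m north and 336.0 − (340.5) = -4.5 m east.
Residual distance = √(38.5² + (-4.5)²) = 38.8 m.

39 m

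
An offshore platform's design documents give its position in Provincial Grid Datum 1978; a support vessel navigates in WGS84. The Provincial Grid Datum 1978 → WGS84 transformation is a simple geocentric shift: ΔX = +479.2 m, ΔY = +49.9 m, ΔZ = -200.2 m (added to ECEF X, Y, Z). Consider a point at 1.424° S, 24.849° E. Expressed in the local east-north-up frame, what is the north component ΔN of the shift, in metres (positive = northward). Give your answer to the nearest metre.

At φ = -1.424°, λ = 24.849°: sin φ = -0.024851, cos φ = 0.999691, sin λ = 0.420228, cos λ = 0.907418.
ΔN = −sin φ cos λ·ΔX − sin φ sin λ·ΔY + cos φ·ΔZ = −(-0.024851)(0.907418)(479.2) − (-0.024851)(0.420228)(49.9) + (0.999691)(-200.2) = -188.81 m.

ΔN = -189 m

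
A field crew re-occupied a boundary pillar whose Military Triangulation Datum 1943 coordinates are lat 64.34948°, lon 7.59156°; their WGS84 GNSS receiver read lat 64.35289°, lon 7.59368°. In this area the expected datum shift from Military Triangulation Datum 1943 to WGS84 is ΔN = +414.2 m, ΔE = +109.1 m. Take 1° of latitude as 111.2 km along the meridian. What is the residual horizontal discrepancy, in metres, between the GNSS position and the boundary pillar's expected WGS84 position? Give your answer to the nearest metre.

Observed coordinate differences: Δφ = +0.00341°, Δλ = +0.00212°.
Converting to metres (1° lat = 111200 m, cos φ = 0.432881): observed ΔN = 379.2 m, observed ΔE = 102.0 m.
Subtracting the expected shift leaves a residual of 379.2 − (414.2) = -35.0 m north and 102.0 − (109.1) = -7.1 m east.
Residual distance = √((-35.0)² + (-7.1)²) = 35.7 m.

36 m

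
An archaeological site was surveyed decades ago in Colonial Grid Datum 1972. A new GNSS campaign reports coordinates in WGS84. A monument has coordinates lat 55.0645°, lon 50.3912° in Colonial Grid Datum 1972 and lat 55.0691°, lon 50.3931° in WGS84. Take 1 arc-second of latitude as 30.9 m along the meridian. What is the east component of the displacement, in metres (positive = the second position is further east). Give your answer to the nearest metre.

Δφ = 55.0691° − 55.0645° = +0.0046°; Δλ = 50.3931° − 50.3912° = +0.0019°.
1° of latitude = 3600 × 30.90 = 111240 m.
ΔN = Δφ × 111240 = 511.7 m; ΔE = Δλ × 111240 × cos(55.0645°) = +0.0019 × 111240 × 0.572654 = 121.0 m.

ΔE = 121 m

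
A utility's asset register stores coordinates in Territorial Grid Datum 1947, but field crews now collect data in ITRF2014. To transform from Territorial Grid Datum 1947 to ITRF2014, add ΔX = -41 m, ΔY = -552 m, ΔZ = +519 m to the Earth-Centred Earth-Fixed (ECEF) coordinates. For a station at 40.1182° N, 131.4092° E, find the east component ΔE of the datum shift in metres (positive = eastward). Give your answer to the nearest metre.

ΔE = 396 m

The local east axis at (φ, λ) is (−sin λ, cos λ, 0), so ΔE = −sin(131.4092°)·(-41) + cos(131.4092°)·(-552) = 395.86 m.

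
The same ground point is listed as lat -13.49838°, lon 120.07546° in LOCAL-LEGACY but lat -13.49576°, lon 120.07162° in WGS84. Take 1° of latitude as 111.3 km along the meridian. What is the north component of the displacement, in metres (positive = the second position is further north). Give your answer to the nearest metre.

Δφ = -13.49576° − -13.49838° = +0.00262°; Δλ = 120.07162° − 120.07546° = -0.00384°.
ΔN = Δφ × 111300 = 291.6 m; ΔE = Δλ × 111300 × cos(-13.49838°) = -0.00384 × 111300 × 0.972377 = -415.6 m.

ΔN = 292 m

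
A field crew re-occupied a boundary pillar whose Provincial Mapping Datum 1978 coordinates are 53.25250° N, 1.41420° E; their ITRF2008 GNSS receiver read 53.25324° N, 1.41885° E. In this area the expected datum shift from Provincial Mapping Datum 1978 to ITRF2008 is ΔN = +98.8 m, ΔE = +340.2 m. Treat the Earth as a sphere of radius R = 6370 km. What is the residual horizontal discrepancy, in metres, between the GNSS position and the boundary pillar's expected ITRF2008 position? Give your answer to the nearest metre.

35 m

Observed coordinate differences: Δφ = +0.00074°, Δλ = +0.00465°.
Converting to metres (1° lat = 111177 m, cos φ = 0.598290): observed ΔN = 82.3 m, observed ΔE = 309.3 m.
Subtracting the expected shift leaves a residual of 82.3 − (98.8) = -16.5 m north and 309.3 − (340.2) = -30.9 m east.
Residual distance = √((-16.5)² + (-30.9)²) = 35.0 m.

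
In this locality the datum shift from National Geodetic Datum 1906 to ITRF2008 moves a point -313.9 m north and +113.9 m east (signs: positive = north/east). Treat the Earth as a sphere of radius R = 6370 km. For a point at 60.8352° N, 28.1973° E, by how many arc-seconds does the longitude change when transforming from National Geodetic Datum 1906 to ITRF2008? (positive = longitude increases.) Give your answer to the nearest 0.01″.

At latitude 60.8352°, cos φ = 0.487323.
One radian of longitude at latitude φ spans R cos φ, so Δλ = ΔE / (R cos φ) = 113.9 / (6370000 × 0.487323) = 3.6692e-05 rad = 7.568″.

Δλ = 7.57″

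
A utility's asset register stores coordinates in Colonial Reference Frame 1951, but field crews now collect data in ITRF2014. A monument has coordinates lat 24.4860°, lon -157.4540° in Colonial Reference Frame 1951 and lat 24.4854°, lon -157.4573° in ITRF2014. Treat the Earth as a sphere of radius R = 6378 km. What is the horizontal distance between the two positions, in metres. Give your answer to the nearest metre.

Δφ = 24.4854° − 24.4860° = -0.0006°; Δλ = -157.4573° − -157.4540° = -0.0033°.
1° along a meridian = πR/180 = 111317 m.
ΔN = Δφ × 111317 = -66.8 m; ΔE = Δλ × 111317 × cos(24.4860°) = -0.0033 × 111317 × 0.910063 = -334.3 m.
Distance = √(ΔE² + ΔN²) = √((-334.3)² + (-66.8)²) = 340.9 m.

341 m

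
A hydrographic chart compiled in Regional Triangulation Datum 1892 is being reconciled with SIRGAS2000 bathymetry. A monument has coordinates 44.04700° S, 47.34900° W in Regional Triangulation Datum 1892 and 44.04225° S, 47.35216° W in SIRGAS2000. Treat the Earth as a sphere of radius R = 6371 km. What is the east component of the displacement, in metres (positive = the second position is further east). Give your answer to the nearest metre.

ΔE = -253 m

Δφ = -44.04225° − -44.04700° = +0.00475°; Δλ = -47.35216° − -47.34900° = -0.00316°.
1° along a meridian = πR/180 = 111195 m.
ΔN = Δφ × 111195 = 528.2 m; ΔE = Δλ × 111195 × cos(-44.04700°) = -0.00316 × 111195 × 0.718770 = -252.6 m.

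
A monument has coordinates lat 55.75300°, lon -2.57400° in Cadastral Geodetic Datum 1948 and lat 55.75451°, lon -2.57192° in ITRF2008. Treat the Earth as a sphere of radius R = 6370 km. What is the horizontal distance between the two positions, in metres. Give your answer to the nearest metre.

Δφ = 55.75451° − 55.75300° = +0.00151°; Δλ = -2.57192° − -2.57400° = +0.00208°.
1° along a meridian = πR/180 = 111177 m.
ΔN = Δφ × 111177 = 167.9 m; ΔE = Δλ × 111177 × cos(55.75300°) = +0.00208 × 111177 × 0.562762 = 130.1 m.
Distance = √(ΔE² + ΔN²) = √(130.1² + 167.9²) = 212.4 m.

212 m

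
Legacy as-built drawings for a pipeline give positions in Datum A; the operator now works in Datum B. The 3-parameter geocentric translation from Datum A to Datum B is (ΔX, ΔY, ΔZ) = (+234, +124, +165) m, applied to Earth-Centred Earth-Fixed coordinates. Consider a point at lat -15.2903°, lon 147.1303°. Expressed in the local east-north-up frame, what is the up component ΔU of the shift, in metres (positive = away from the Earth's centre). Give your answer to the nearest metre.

ΔU = -168 m

At φ = -15.2903°, λ = 147.1303°: sin φ = -0.263710, cos φ = 0.964602, sin λ = 0.542730, cos λ = -0.839907.
ΔU = cos φ cos λ·ΔX + cos φ sin λ·ΔY + sin φ·ΔZ = (0.964602)(-0.839907)(234) + (0.964602)(0.542730)(124) + (-0.263710)(165) = -168.18 m.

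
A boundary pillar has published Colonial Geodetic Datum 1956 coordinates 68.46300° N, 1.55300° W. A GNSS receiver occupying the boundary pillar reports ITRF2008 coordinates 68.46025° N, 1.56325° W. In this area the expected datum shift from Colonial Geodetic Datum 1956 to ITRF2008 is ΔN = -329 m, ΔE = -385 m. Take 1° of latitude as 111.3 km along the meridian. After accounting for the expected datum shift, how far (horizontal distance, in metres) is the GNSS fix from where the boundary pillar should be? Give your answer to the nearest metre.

41 m

Observed coordinate differences: Δφ = -0.00275°, Δλ = -0.01025°.
Converting to metres (1° lat = 111300 m, cos φ = 0.367102): observed ΔN = -306.1 m, observed ΔE = -418.8 m.
Subtracting the expected shift leaves a residual of -306.1 − (-329) = 22.9 m north and -418.8 − (-385) = -33.8 m east.
Residual distance = √(22.9² + (-33.8)²) = 40.8 m.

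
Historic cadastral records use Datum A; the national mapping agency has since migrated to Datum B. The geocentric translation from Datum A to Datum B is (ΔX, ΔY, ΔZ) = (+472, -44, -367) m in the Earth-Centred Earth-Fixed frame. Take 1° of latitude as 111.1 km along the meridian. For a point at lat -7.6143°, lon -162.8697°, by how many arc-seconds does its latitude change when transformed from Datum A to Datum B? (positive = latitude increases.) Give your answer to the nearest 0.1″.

Δφ = -13.7″

sin φ = -0.132504, cos φ = 0.991183, sin λ = -0.294546, cos λ = -0.955637.
North component: ΔN = −sin φ cos λ·ΔX − sin φ sin λ·ΔY + cos φ·ΔZ = −(-0.132504)(-0.955637)(472) − (-0.132504)(-0.294546)(-44) + (0.991183)(-367) = -421.81 m.
1° of latitude spans 111100 m, so Δφ = -421.81 / 111100 × 3600 = -13.668″.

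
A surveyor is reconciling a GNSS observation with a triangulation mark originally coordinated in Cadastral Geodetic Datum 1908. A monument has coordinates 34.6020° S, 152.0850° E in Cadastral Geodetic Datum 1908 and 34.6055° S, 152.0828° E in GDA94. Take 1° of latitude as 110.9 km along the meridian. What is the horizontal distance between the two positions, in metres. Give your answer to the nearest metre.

437 m

Δφ = -34.6055° − -34.6020° = -0.0035°; Δλ = 152.0828° − 152.0850° = -0.0022°.
ΔN = Δφ × 110900 = -388.2 m; ΔE = Δλ × 110900 × cos(-34.6020°) = -0.0022 × 110900 × 0.823117 = -200.8 m.
Distance = √(ΔE² + ΔN²) = √((-200.8)² + (-388.2)²) = 437.0 m.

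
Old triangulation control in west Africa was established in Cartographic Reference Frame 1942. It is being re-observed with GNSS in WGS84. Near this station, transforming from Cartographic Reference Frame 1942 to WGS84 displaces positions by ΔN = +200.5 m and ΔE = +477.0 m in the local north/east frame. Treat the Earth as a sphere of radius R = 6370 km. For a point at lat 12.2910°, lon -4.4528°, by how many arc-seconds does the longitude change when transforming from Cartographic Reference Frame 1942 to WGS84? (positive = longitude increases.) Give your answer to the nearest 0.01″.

At latitude 12.2910°, cos φ = 0.977079.
One radian of longitude at latitude φ spans R cos φ, so Δλ = ΔE / (R cos φ) = 477.0 / (6370000 × 0.977079) = 7.6639e-05 rad = 15.808″.

Δλ = 15.81″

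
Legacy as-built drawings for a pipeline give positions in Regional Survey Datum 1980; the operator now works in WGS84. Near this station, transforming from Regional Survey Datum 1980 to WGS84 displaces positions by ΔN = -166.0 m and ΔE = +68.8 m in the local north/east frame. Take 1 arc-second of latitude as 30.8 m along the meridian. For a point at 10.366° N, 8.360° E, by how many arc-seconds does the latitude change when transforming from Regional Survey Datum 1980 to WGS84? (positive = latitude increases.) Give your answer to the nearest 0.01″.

Δφ = -5.39″

1″ of latitude = 30.80 m, so Δφ = -166.0 / 30.80 = -5.390″.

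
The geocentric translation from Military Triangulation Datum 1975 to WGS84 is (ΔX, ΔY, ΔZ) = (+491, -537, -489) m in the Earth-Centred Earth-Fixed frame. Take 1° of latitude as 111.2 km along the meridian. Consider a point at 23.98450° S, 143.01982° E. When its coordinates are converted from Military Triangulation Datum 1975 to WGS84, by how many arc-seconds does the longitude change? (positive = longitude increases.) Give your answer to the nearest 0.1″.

sin φ = -0.406489, cos φ = 0.913655, sin λ = 0.601539, cos λ = -0.798844.
East component: ΔE = −sin λ·ΔX + cos λ·ΔY = −(0.601539)(491) + (-0.798844)(-537) = 133.62 m.
1° of latitude spans 111200 m; at latitude φ, 1° of longitude spans that × cos φ = 101598.5 m, so Δλ = 133.62 / 101598.5 × 3600 = 4.735″.

Δλ = 4.7″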